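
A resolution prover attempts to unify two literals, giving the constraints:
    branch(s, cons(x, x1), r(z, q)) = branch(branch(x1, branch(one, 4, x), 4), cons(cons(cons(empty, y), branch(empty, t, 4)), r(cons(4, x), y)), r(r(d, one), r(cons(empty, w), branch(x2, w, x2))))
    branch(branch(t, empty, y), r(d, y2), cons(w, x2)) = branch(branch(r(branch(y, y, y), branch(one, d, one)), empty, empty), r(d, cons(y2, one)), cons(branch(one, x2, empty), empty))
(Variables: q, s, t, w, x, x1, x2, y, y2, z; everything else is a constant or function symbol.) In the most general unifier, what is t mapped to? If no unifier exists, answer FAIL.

Decompose branch/3: s = branch(x1, branch(one, 4, x), 4),  cons(x, x1) = cons(cons(cons(empty, y), branch(empty, t, 4)), r(cons(4, x), y)),  r(z, q) = r(r(d, one), r(cons(empty, w), branch(x2, w, x2))).
Bind s := branch(x1, branch(one, 4, x), 4); no other remaining equation mentions s.
Decompose cons/2: x = cons(cons(empty, y), branch(empty, t, 4)),  x1 = r(cons(4, x), y).
Bind x := cons(cons(empty, y), branch(empty, t, 4)); substituting into the one remaining equation that mentions x gives: x1 = r(cons(4, cons(cons(empty, y), branch(empty, t, 4))), y). Substituting into the earlier binding gives s := branch(x1, branch(one, 4, cons(cons(empty, y), branch(empty, t, 4))), 4).
Bind x1 := r(cons(4, cons(cons(empty, y), branch(empty, t, 4))), y); no other remaining equation mentions x1. Substituting into the earlier binding gives s := branch(r(cons(4, cons(cons(empty, y), branch(empty, t, 4))), y), branch(one, 4, cons(cons(empty, y), branch(empty, t, 4))), 4).
Decompose r/2: z = r(d, one),  q = r(cons(empty, w), branch(x2, w, x2)).
Bind z := r(d, one); no other remaining equation mentions z.
Bind q := r(cons(empty, w), branch(x2, w, x2)); no other remaining equation mentions q.
Decompose branch/3: branch(t, empty, y) = branch(r(branch(y, y, y), branch(one, d, one)), empty, empty),  r(d, y2) = r(d, cons(y2, one)),  cons(w, x2) = cons(branch(one, x2, empty), empty).
Decompose branch/3: t = r(branch(y, y, y), branch(one, d, one)),  empty = empty,  y = empty.
Bind t := r(branch(y, y, y), branch(one, d, one)); no other remaining equation mentions t. Substituting into the earlier bindings gives s := branch(r(cons(4, cons(cons(empty, y), branch(empty, r(branch(y, y, y), branch(one, d, one)), 4))), y), branch(one, 4, cons(cons(empty, y), branch(empty, r(branch(y, y, y), branch(one, d, one)), 4))), 4), x := cons(cons(empty, y), branch(empty, r(branch(y, y, y), branch(one, d, one)), 4)), x1 := r(cons(4, cons(cons(empty, y), branch(empty, r(branch(y, y, y), branch(one, d, one)), 4))), y).
Delete trivial equation empty = empty.
Bind y := empty; no other remaining equation mentions y. Substituting into the earlier bindings gives s := branch(r(cons(4, cons(cons(empty, empty), branch(empty, r(branch(empty, empty, empty), branch(one, d, one)), 4))), empty), branch(one, 4, cons(cons(empty, empty), branch(empty, r(branch(empty, empty, empty), branch(one, d, one)), 4))), 4), x := cons(cons(empty, empty), branch(empty, r(branch(empty, empty, empty), branch(one, d, one)), 4)), x1 := r(cons(4, cons(cons(empty, empty), branch(empty, r(branch(empty, empty, empty), branch(one, d, one)), 4))), empty), t := r(branch(empty, empty, empty), branch(one, d, one)).
Decompose r/2: d = d,  y2 = cons(y2, one).
Delete trivial equation d = d.
Occurs check fails: y2 occurs in cons(y2, one); the equation y2 = cons(y2, one) has no finite solution.

FAIL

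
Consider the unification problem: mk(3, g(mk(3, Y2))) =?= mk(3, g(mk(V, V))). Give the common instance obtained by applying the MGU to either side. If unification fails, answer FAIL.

mk(3, g(mk(3, 3)))

Decompose mk/2: 3 =?= 3,  g(mk(3, Y2)) =?= g(mk(V, V)).
Delete trivial equation 3 =?= 3.
Decompose g/1: mk(3, Y2) =?= mk(V, V).
Decompose mk/2: 3 =?= V,  Y2 =?= V.
Bind V := 3; substituting into the remaining equation gives: Y2 =?= 3.
Bind Y2 := 3.
Applying the MGU to either side gives mk(3, g(mk(3, 3))).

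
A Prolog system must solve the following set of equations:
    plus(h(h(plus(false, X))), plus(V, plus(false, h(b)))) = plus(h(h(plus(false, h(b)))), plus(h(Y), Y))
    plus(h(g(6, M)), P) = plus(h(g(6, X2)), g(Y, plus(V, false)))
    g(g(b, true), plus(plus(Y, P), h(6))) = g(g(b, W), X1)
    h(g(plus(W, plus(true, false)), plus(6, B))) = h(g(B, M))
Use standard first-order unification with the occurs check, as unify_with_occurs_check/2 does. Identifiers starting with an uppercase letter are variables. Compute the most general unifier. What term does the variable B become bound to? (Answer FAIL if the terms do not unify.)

Decompose plus/2: h(h(plus(false, X))) = h(h(plus(false, h(b)))),  plus(V, plus(false, h(b))) = plus(h(Y), Y).
Decompose h/1: h(plus(false, X)) = h(plus(false, h(b))).
Decompose h/1: plus(false, X) = plus(false, h(b)).
Decompose plus/2: false = false,  X = h(b).
Delete trivial equation false = false.
Bind X := h(b); no other remaining equation mentions X.
Decompose plus/2: V = h(Y),  plus(false, h(b)) = Y.
Bind V := h(Y); substituting into the one remaining equation that mentions V gives: plus(h(g(6, M)), P) = plus(h(g(6, X2)), g(Y, plus(h(Y), false))).
Bind Y := plus(false, h(b)); substituting into the 2 remaining equations that mention Y gives: plus(h(g(6, M)), P) = plus(h(g(6, X2)), g(plus(false, h(b)), plus(h(plus(false, h(b))), false))),  g(g(b, true), plus(plus(plus(false, h(b)), P), h(6))) = g(g(b, W), X1). Substituting into the earlier binding gives V := h(plus(false, h(b))).
Decompose plus/2: h(g(6, M)) = h(g(6, X2)),  P = g(plus(false, h(b)), plus(h(plus(false, h(b))), false)).
Decompose h/1: g(6, M) = g(6, X2).
Decompose g/2: 6 = 6,  M = X2.
Delete trivial equation 6 = 6.
Bind M := X2; substituting into the one remaining equation that mentions M gives: h(g(plus(W, plus(true, false)), plus(6, B))) = h(g(B, X2)).
Bind P := g(plus(false, h(b)), plus(h(plus(false, h(b))), false)); substituting into the one remaining equation that mentions P gives: g(g(b, true), plus(plus(plus(false, h(b)), g(plus(false, h(b)), plus(h(plus(false, h(b))), false))), h(6))) = g(g(b, W), X1).
Decompose g/2: g(b, true) = g(b, W),  plus(plus(plus(false, h(b)), g(plus(false, h(b)), plus(h(plus(false, h(b))), false))), h(6)) = X1.
Decompose g/2: b = b,  true = W.
Delete trivial equation b = b.
Bind W := true; substituting into the one remaining equation that mentions W gives: h(g(plus(true, plus(true, false)), plus(6, B))) = h(g(B, X2)).
Bind X1 := plus(plus(plus(false, h(b)), g(plus(false, h(b)), plus(h(plus(false, h(b))), false))), h(6)); no other remaining equation mentions X1.
Decompose h/1: g(plus(true, plus(true, false)), plus(6, B)) = g(B, X2).
Decompose g/2: plus(true, plus(true, false)) = B,  plus(6, B) = X2.
Bind B := plus(true, plus(true, false)); substituting into the remaining equation gives: plus(6, plus(true, plus(true, false))) = X2.
Bind X2 := plus(6, plus(true, plus(true, false))). Substituting into the earlier binding gives M := plus(6, plus(true, plus(true, false))).
MGU = { X ↦ h(b), V ↦ h(plus(false, h(b))), Y ↦ plus(false, h(b)), M ↦ plus(6, plus(true, plus(true, false))), P ↦ g(plus(false, h(b)), plus(h(plus(false, h(b))), false)), W ↦ true, X1 ↦ plus(plus(plus(false, h(b)), g(plus(false, h(b)), plus(h(plus(false, h(b))), false))), h(6)), B ↦ plus(true, plus(true, false)), X2 ↦ plus(6, plus(true, plus(true, false))) }, so B ↦ plus(true, plus(true, false)).

plus(true, plus(true, false))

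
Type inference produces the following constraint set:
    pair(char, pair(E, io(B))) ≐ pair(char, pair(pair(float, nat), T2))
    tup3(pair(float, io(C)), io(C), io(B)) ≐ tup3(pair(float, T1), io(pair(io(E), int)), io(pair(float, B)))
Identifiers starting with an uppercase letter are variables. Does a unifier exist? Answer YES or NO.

Decompose pair/2: char ≐ char,  pair(E, io(B)) ≐ pair(pair(float, nat), T2).
Delete trivial equation char ≐ char.
Decompose pair/2: E ≐ pair(float, nat),  io(B) ≐ T2.
Bind E := pair(float, nat); substituting into the one remaining equation that mentions E gives: tup3(pair(float, io(C)), io(C), io(B)) ≐ tup3(pair(float, T1), io(pair(io(pair(float, nat)), int)), io(pair(float, B))).
Bind T2 := io(B); no other remaining equation mentions T2.
Decompose tup3/3: pair(float, io(C)) ≐ pair(float, T1),  io(C) ≐ io(pair(io(pair(float, nat)), int)),  io(B) ≐ io(pair(float, B)).
Decompose pair/2: float ≐ float,  io(C) ≐ T1.
Delete trivial equation float ≐ float.
Bind T1 := io(C); no other remaining equation mentions T1.
Decompose io/1: C ≐ pair(io(pair(float, nat)), int).
Bind C := pair(io(pair(float, nat)), int); no other remaining equation mentions C. Substituting into the earlier binding gives T1 := io(pair(io(pair(float, nat)), int)).
Decompose io/1: B ≐ pair(float, B).
Occurs check fails: B occurs in pair(float, B); the equation B ≐ pair(float, B) has no finite solution.

NO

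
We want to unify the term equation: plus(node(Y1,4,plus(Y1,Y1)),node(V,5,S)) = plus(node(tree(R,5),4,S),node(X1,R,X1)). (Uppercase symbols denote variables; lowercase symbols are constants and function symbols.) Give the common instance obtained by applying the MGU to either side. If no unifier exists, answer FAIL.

Decompose plus/2: node(Y1,4,plus(Y1,Y1)) = node(tree(R,5),4,S),  node(V,5,S) = node(X1,R,X1).
Decompose node/3: Y1 = tree(R,5),  4 = 4,  plus(Y1,Y1) = S.
Bind Y1 := tree(R,5); substituting into the one remaining equation that mentions Y1 gives: plus(tree(R,5),tree(R,5)) = S.
Delete trivial equation 4 = 4.
Bind S := plus(tree(R,5),tree(R,5)); substituting into the remaining equation gives: node(V,5,plus(tree(R,5),tree(R,5))) = node(X1,R,X1).
Decompose node/3: V = X1,  5 = R,  plus(tree(R,5),tree(R,5)) = X1.
Bind V := X1; no other remaining equation mentions V.
Bind R := 5; substituting into the remaining equation gives: plus(tree(5,5),tree(5,5)) = X1. Substituting into the earlier bindings gives Y1 := tree(5,5), S := plus(tree(5,5),tree(5,5)).
Bind X1 := plus(tree(5,5),tree(5,5)). Substituting into the earlier binding gives V := plus(tree(5,5),tree(5,5)).
Applying the MGU to either side gives plus(node(tree(5,5),4,plus(tree(5,5),tree(5,5))),node(plus(tree(5,5),tree(5,5)),5,plus(tree(5,5),tree(5,5)))).

plus(node(tree(5,5),4,plus(tree(5,5),tree(5,5))),node(plus(tree(5,5),tree(5,5)),5,plus(tree(5,5),tree(5,5))))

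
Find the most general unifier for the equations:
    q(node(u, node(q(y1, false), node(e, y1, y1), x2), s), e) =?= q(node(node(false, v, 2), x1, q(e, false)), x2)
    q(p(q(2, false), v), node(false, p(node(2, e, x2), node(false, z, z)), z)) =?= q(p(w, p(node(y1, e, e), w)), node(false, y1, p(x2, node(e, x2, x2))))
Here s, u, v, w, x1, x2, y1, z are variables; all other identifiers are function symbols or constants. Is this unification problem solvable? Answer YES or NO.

YES

Decompose q/2: node(u, node(q(y1, false), node(e, y1, y1), x2), s) =?= node(node(false, v, 2), x1, q(e, false)),  e =?= x2.
Decompose node/3: u =?= node(false, v, 2),  node(q(y1, false), node(e, y1, y1), x2) =?= x1,  s =?= q(e, false).
Bind u := node(false, v, 2); no other remaining equation mentions u.
Bind x1 := node(q(y1, false), node(e, y1, y1), x2); no other remaining equation mentions x1.
Bind s := q(e, false); no other remaining equation mentions s.
Bind x2 := e; substituting into the remaining equation gives: q(p(q(2, false), v), node(false, p(node(2, e, e), node(false, z, z)), z)) =?= q(p(w, p(node(y1, e, e), w)), node(false, y1, p(e, node(e, e, e)))). Substituting into the earlier binding gives x1 := node(q(y1, false), node(e, y1, y1), e).
Decompose q/2: p(q(2, false), v) =?= p(w, p(node(y1, e, e), w)),  node(false, p(node(2, e, e), node(false, z, z)), z) =?= node(false, y1, p(e, node(e, e, e))).
Decompose p/2: q(2, false) =?= w,  v =?= p(node(y1, e, e), w).
Bind w := q(2, false); substituting into the one remaining equation that mentions w gives: v =?= p(node(y1, e, e), q(2, false)).
Bind v := p(node(y1, e, e), q(2, false)); no other remaining equation mentions v. Substituting into the earlier binding gives u := node(false, p(node(y1, e, e), q(2, false)), 2).
Decompose node/3: false =?= false,  p(node(2, e, e), node(false, z, z)) =?= y1,  z =?= p(e, node(e, e, e)).
Delete trivial equation false =?= false.
Bind y1 := p(node(2, e, e), node(false, z, z)); no other remaining equation mentions y1. Substituting into the earlier bindings gives u := node(false, p(node(p(node(2, e, e), node(false, z, z)), e, e), q(2, false)), 2), x1 := node(q(p(node(2, e, e), node(false, z, z)), false), node(e, p(node(2, e, e), node(false, z, z)), p(node(2, e, e), node(false, z, z))), e), v := p(node(p(node(2, e, e), node(false, z, z)), e, e), q(2, false)).
Bind z := p(e, node(e, e, e)). Substituting into the earlier bindings gives u := node(false, p(node(p(node(2, e, e), node(false, p(e, node(e, e, e)), p(e, node(e, e, e)))), e, e), q(2, false)), 2), x1 := node(q(p(node(2, e, e), node(false, p(e, node(e, e, e)), p(e, node(e, e, e)))), false), node(e, p(node(2, e, e), node(false, p(e, node(e, e, e)), p(e, node(e, e, e)))), p(node(2, e, e), node(false, p(e, node(e, e, e)), p(e, node(e, e, e))))), e), v := p(node(p(node(2, e, e), node(false, p(e, node(e, e, e)), p(e, node(e, e, e)))), e, e), q(2, false)), y1 := p(node(2, e, e), node(false, p(e, node(e, e, e)), p(e, node(e, e, e)))).
No equations remain and no clash or occurs-check failure arose, so a unifier exists.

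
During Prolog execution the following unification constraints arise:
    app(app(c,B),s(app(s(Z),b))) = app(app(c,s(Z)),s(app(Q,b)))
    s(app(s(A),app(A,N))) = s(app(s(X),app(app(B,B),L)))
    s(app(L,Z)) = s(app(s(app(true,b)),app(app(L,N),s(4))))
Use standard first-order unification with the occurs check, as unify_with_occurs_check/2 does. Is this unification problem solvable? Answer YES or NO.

YES

Decompose app/2: app(c,B) = app(c,s(Z)),  s(app(s(Z),b)) = s(app(Q,b)).
Decompose app/2: c = c,  B = s(Z).
Delete trivial equation c = c.
Bind B := s(Z); substituting into the one remaining equation that mentions B gives: s(app(s(A),app(A,N))) = s(app(s(X),app(app(s(Z),s(Z)),L))).
Decompose s/1: app(s(Z),b) = app(Q,b).
Decompose app/2: s(Z) = Q,  b = b.
Bind Q := s(Z); no other remaining equation mentions Q.
Delete trivial equation b = b.
Decompose s/1: app(s(A),app(A,N)) = app(s(X),app(app(s(Z),s(Z)),L)).
Decompose app/2: s(A) = s(X),  app(A,N) = app(app(s(Z),s(Z)),L).
Decompose s/1: A = X.
Bind A := X; substituting into the one remaining equation that mentions A gives: app(X,N) = app(app(s(Z),s(Z)),L).
Decompose app/2: X = app(s(Z),s(Z)),  N = L.
Bind X := app(s(Z),s(Z)); no other remaining equation mentions X. Substituting into the earlier binding gives A := app(s(Z),s(Z)).
Bind N := L; substituting into the remaining equation gives: s(app(L,Z)) = s(app(s(app(true,b)),app(app(L,L),s(4)))).
Decompose s/1: app(L,Z) = app(s(app(true,b)),app(app(L,L),s(4))).
Decompose app/2: L = s(app(true,b)),  Z = app(app(L,L),s(4)).
Bind L := s(app(true,b)); substituting into the remaining equation gives: Z = app(app(s(app(true,b)),s(app(true,b))),s(4)). Substituting into the earlier binding gives N := s(app(true,b)).
Bind Z := app(app(s(app(true,b)),s(app(true,b))),s(4)). Substituting into the earlier bindings gives B := s(app(app(s(app(true,b)),s(app(true,b))),s(4))), Q := s(app(app(s(app(true,b)),s(app(true,b))),s(4))), A := app(s(app(app(s(app(true,b)),s(app(true,b))),s(4))),s(app(app(s(app(true,b)),s(app(true,b))),s(4)))), X := app(s(app(app(s(app(true,b)),s(app(true,b))),s(4))),s(app(app(s(app(true,b)),s(app(true,b))),s(4)))).
No equations remain and no clash or occurs-check failure arose, so a unifier exists.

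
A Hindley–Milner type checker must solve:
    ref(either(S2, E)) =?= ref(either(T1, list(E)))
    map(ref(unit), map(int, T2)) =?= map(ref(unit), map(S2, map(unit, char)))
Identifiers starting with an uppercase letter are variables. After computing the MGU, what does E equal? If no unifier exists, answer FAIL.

FAIL

Decompose ref/1: either(S2, E) =?= either(T1, list(E)).
Decompose either/2: S2 =?= T1,  E =?= list(E).
Bind S2 := T1; substituting into the one remaining equation that mentions S2 gives: map(ref(unit), map(int, T2)) =?= map(ref(unit), map(T1, map(unit, char))).
Occurs check fails: E occurs in list(E); the equation E =?= list(E) has no finite solution.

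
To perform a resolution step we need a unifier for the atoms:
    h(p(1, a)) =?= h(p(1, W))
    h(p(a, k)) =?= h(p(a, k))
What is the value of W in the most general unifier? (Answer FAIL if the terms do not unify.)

Decompose h/1: p(1, a) =?= p(1, W).
Decompose p/2: 1 =?= 1,  a =?= W.
Delete trivial equation 1 =?= 1.
Bind W := a; no other remaining equation mentions W.
Delete trivial equation h(p(a, k)) =?= h(p(a, k)).
MGU = { W ↦ a }, so W ↦ a.

a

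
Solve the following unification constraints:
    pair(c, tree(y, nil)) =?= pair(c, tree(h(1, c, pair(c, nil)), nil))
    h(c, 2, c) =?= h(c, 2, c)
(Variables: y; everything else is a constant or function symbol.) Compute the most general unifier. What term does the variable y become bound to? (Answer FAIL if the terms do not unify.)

h(1, c, pair(c, nil))

Decompose pair/2: c =?= c,  tree(y, nil) =?= tree(h(1, c, pair(c, nil)), nil).
Delete trivial equation c =?= c.
Decompose tree/2: y =?= h(1, c, pair(c, nil)),  nil =?= nil.
Bind y := h(1, c, pair(c, nil)); no other remaining equation mentions y.
Delete trivial equation nil =?= nil.
Delete trivial equation h(c, 2, c) =?= h(c, 2, c).
MGU = { y -> h(1, c, pair(c, nil)) }, so y -> h(1, c, pair(c, nil)).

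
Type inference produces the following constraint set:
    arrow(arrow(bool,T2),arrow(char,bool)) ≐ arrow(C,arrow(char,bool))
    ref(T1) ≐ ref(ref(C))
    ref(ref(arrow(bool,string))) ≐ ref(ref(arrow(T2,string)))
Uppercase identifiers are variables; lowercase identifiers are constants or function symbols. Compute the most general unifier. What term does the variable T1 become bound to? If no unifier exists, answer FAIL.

ref(arrow(bool,bool))

Decompose arrow/2: arrow(bool,T2) ≐ C,  arrow(char,bool) ≐ arrow(char,bool).
Bind C := arrow(bool,T2); substituting into the one remaining equation that mentions C gives: ref(T1) ≐ ref(ref(arrow(bool,T2))).
Delete trivial equation arrow(char,bool) ≐ arrow(char,bool).
Decompose ref/1: T1 ≐ ref(arrow(bool,T2)).
Bind T1 := ref(arrow(bool,T2)); no other remaining equation mentions T1.
Decompose ref/1: ref(arrow(bool,string)) ≐ ref(arrow(T2,string)).
Decompose ref/1: arrow(bool,string) ≐ arrow(T2,string).
Decompose arrow/2: bool ≐ T2,  string ≐ string.
Bind T2 := bool; no other remaining equation mentions T2. Substituting into the earlier bindings gives C := arrow(bool,bool), T1 := ref(arrow(bool,bool)).
Delete trivial equation string ≐ string.
MGU = { C := arrow(bool,bool), T1 := ref(arrow(bool,bool)), T2 := bool }, so T1 := ref(arrow(bool,bool)).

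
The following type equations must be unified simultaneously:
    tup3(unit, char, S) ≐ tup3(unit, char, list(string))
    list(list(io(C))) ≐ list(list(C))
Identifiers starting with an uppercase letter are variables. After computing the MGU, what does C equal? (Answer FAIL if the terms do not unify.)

FAIL

Decompose tup3/3: unit ≐ unit,  char ≐ char,  S ≐ list(string).
Delete trivial equation unit ≐ unit.
Delete trivial equation char ≐ char.
Bind S := list(string); no other remaining equation mentions S.
Decompose list/1: list(io(C)) ≐ list(C).
Decompose list/1: io(C) ≐ C.
Occurs check fails: C occurs in io(C); the equation C ≐ io(C) has no finite solution.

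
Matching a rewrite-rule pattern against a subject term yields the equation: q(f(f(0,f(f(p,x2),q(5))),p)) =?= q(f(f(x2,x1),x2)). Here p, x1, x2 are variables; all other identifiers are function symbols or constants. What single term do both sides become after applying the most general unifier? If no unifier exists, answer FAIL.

Decompose q/1: f(f(0,f(f(p,x2),q(5))),p) =?= f(f(x2,x1),x2).
Decompose f/2: f(0,f(f(p,x2),q(5))) =?= f(x2,x1),  p =?= x2.
Decompose f/2: 0 =?= x2,  f(f(p,x2),q(5)) =?= x1.
Bind x2 := 0; substituting into the remaining equations gives: f(f(p,0),q(5)) =?= x1,  p =?= 0.
Bind x1 := f(f(p,0),q(5)); no other remaining equation mentions x1.
Bind p := 0. Substituting into the earlier binding gives x1 := f(f(0,0),q(5)).
Applying the MGU to either side gives q(f(f(0,f(f(0,0),q(5))),0)).

q(f(f(0,f(f(0,0),q(5))),0))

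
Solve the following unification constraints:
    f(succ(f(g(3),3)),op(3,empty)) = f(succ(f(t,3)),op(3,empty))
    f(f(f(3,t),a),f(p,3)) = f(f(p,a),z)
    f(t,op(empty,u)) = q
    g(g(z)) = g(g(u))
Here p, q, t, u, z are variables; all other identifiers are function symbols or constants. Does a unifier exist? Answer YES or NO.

Decompose f/2: succ(f(g(3),3)) = succ(f(t,3)),  op(3,empty) = op(3,empty).
Decompose succ/1: f(g(3),3) = f(t,3).
Decompose f/2: g(3) = t,  3 = 3.
Bind t := g(3); substituting into the 2 remaining equations that mention t gives: f(f(f(3,g(3)),a),f(p,3)) = f(f(p,a),z),  f(g(3),op(empty,u)) = q.
Delete trivial equation 3 = 3.
Delete trivial equation op(3,empty) = op(3,empty).
Decompose f/2: f(f(3,g(3)),a) = f(p,a),  f(p,3) = z.
Decompose f/2: f(3,g(3)) = p,  a = a.
Bind p := f(3,g(3)); substituting into the one remaining equation that mentions p gives: f(f(3,g(3)),3) = z.
Delete trivial equation a = a.
Bind z := f(f(3,g(3)),3); substituting into the one remaining equation that mentions z gives: g(g(f(f(3,g(3)),3))) = g(g(u)).
Bind q := f(g(3),op(empty,u)); no other remaining equation mentions q.
Decompose g/1: g(f(f(3,g(3)),3)) = g(u).
Decompose g/1: f(f(3,g(3)),3) = u.
Bind u := f(f(3,g(3)),3). Substituting into the earlier binding gives q := f(g(3),op(empty,f(f(3,g(3)),3))).
No equations remain and no clash or occurs-check failure arose, so a unifier exists.

YES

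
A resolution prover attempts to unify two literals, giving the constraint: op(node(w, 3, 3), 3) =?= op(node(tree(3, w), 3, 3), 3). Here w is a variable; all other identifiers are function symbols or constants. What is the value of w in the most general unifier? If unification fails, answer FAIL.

Decompose op/2: node(w, 3, 3) =?= node(tree(3, w), 3, 3),  3 =?= 3.
Decompose node/3: w =?= tree(3, w),  3 =?= 3,  3 =?= 3.
Occurs check fails: w occurs in tree(3, w); the equation w =?= tree(3, w) has no finite solution.

FAIL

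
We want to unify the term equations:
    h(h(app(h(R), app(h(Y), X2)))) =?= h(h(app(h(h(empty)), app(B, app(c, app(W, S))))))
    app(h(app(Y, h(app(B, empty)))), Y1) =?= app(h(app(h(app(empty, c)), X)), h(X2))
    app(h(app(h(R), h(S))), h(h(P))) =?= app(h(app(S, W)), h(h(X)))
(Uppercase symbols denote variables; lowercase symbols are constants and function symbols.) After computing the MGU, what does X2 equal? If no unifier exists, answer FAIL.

app(c, app(h(h(h(empty))), h(h(empty))))

Decompose h/1: h(app(h(R), app(h(Y), X2))) =?= h(app(h(h(empty)), app(B, app(c, app(W, S))))).
Decompose h/1: app(h(R), app(h(Y), X2)) =?= app(h(h(empty)), app(B, app(c, app(W, S)))).
Decompose app/2: h(R) =?= h(h(empty)),  app(h(Y), X2) =?= app(B, app(c, app(W, S))).
Decompose h/1: R =?= h(empty).
Bind R := h(empty); substituting into the one remaining equation that mentions R gives: app(h(app(h(h(empty)), h(S))), h(h(P))) =?= app(h(app(S, W)), h(h(X))).
Decompose app/2: h(Y) =?= B,  X2 =?= app(c, app(W, S)).
Bind B := h(Y); substituting into the one remaining equation that mentions B gives: app(h(app(Y, h(app(h(Y), empty)))), Y1) =?= app(h(app(h(app(empty, c)), X)), h(X2)).
Bind X2 := app(c, app(W, S)); substituting into the one remaining equation that mentions X2 gives: app(h(app(Y, h(app(h(Y), empty)))), Y1) =?= app(h(app(h(app(empty, c)), X)), h(app(c, app(W, S)))).
Decompose app/2: h(app(Y, h(app(h(Y), empty)))) =?= h(app(h(app(empty, c)), X)),  Y1 =?= h(app(c, app(W, S))).
Decompose h/1: app(Y, h(app(h(Y), empty))) =?= app(h(app(empty, c)), X).
Decompose app/2: Y =?= h(app(empty, c)),  h(app(h(Y), empty)) =?= X.
Bind Y := h(app(empty, c)); substituting into the one remaining equation that mentions Y gives: h(app(h(h(app(empty, c))), empty)) =?= X. Substituting into the earlier binding gives B := h(h(app(empty, c))).
Bind X := h(app(h(h(app(empty, c))), empty)); substituting into the one remaining equation that mentions X gives: app(h(app(h(h(empty)), h(S))), h(h(P))) =?= app(h(app(S, W)), h(h(h(app(h(h(app(empty, c))), empty))))).
Bind Y1 := h(app(c, app(W, S))); no other remaining equation mentions Y1.
Decompose app/2: h(app(h(h(empty)), h(S))) =?= h(app(S, W)),  h(h(P)) =?= h(h(h(app(h(h(app(empty, c))), empty)))).
Decompose h/1: app(h(h(empty)), h(S)) =?= app(S, W).
Decompose app/2: h(h(empty)) =?= S,  h(S) =?= W.
Bind S := h(h(empty)); substituting into the one remaining equation that mentions S gives: h(h(h(empty))) =?= W. Substituting into the earlier bindings gives X2 := app(c, app(W, h(h(empty)))), Y1 := h(app(c, app(W, h(h(empty))))).
Bind W := h(h(h(empty))); no other remaining equation mentions W. Substituting into the earlier bindings gives X2 := app(c, app(h(h(h(empty))), h(h(empty)))), Y1 := h(app(c, app(h(h(h(empty))), h(h(empty))))).
Decompose h/1: h(P) =?= h(h(app(h(h(app(empty, c))), empty))).
Decompose h/1: P =?= h(app(h(h(app(empty, c))), empty)).
Bind P := h(app(h(h(app(empty, c))), empty)).
MGU = { R ↦ h(empty), B ↦ h(h(app(empty, c))), X2 ↦ app(c, app(h(h(h(empty))), h(h(empty)))), Y ↦ h(app(empty, c)), X ↦ h(app(h(h(app(empty, c))), empty)), Y1 ↦ h(app(c, app(h(h(h(empty))), h(h(empty))))), S ↦ h(h(empty)), W ↦ h(h(h(empty))), P ↦ h(app(h(h(app(empty, c))), empty)) }, so X2 ↦ app(c, app(h(h(h(empty))), h(h(empty)))).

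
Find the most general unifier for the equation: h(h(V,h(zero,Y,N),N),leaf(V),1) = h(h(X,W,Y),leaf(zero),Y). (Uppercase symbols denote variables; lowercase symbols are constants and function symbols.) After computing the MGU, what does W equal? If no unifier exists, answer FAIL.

h(zero,1,1)

Decompose h/3: h(V,h(zero,Y,N),N) = h(X,W,Y),  leaf(V) = leaf(zero),  1 = Y.
Decompose h/3: V = X,  h(zero,Y,N) = W,  N = Y.
Bind V := X; substituting into the one remaining equation that mentions V gives: leaf(X) = leaf(zero).
Bind W := h(zero,Y,N); no other remaining equation mentions W.
Bind N := Y; no other remaining equation mentions N. Substituting into the earlier binding gives W := h(zero,Y,Y).
Decompose leaf/1: X = zero.
Bind X := zero; no other remaining equation mentions X. Substituting into the earlier binding gives V := zero.
Bind Y := 1. Substituting into the earlier bindings gives W := h(zero,1,1), N := 1.
MGU = { V ↦ zero, W ↦ h(zero,1,1), N ↦ 1, X ↦ zero, Y ↦ 1 }, so W ↦ h(zero,1,1).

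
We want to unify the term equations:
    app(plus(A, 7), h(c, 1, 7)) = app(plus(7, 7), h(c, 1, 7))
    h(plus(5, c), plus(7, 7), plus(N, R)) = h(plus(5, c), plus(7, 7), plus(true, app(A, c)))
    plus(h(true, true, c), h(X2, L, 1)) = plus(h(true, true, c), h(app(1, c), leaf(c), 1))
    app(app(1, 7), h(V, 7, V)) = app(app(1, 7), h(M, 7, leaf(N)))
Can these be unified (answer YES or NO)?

YES

Decompose app/2: plus(A, 7) = plus(7, 7),  h(c, 1, 7) = h(c, 1, 7).
Decompose plus/2: A = 7,  7 = 7.
Bind A := 7; substituting into the one remaining equation that mentions A gives: h(plus(5, c), plus(7, 7), plus(N, R)) = h(plus(5, c), plus(7, 7), plus(true, app(7, c))).
Delete trivial equation 7 = 7.
Delete trivial equation h(c, 1, 7) = h(c, 1, 7).
Decompose h/3: plus(5, c) = plus(5, c),  plus(7, 7) = plus(7, 7),  plus(N, R) = plus(true, app(7, c)).
Delete trivial equation plus(5, c) = plus(5, c).
Delete trivial equation plus(7, 7) = plus(7, 7).
Decompose plus/2: N = true,  R = app(7, c).
Bind N := true; substituting into the one remaining equation that mentions N gives: app(app(1, 7), h(V, 7, V)) = app(app(1, 7), h(M, 7, leaf(true))).
Bind R := app(7, c); no other remaining equation mentions R.
Decompose plus/2: h(true, true, c) = h(true, true, c),  h(X2, L, 1) = h(app(1, c), leaf(c), 1).
Delete trivial equation h(true, true, c) = h(true, true, c).
Decompose h/3: X2 = app(1, c),  L = leaf(c),  1 = 1.
Bind X2 := app(1, c); no other remaining equation mentions X2.
Bind L := leaf(c); no other remaining equation mentions L.
Delete trivial equation 1 = 1.
Decompose app/2: app(1, 7) = app(1, 7),  h(V, 7, V) = h(M, 7, leaf(true)).
Delete trivial equation app(1, 7) = app(1, 7).
Decompose h/3: V = M,  7 = 7,  V = leaf(true).
Bind V := M; substituting into the one remaining equation that mentions V gives: M = leaf(true).
Delete trivial equation 7 = 7.
Bind M := leaf(true). Substituting into the earlier binding gives V := leaf(true).
No equations remain and no clash or occurs-check failure arose, so a unifier exists.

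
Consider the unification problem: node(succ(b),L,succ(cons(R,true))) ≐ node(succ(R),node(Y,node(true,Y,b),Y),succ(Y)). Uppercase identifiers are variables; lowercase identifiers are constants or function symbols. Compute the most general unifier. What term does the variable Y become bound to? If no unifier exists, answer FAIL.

cons(b,true)

Decompose node/3: succ(b) ≐ succ(R),  L ≐ node(Y,node(true,Y,b),Y),  succ(cons(R,true)) ≐ succ(Y).
Decompose succ/1: b ≐ R.
Bind R := b; substituting into the one remaining equation that mentions R gives: succ(cons(b,true)) ≐ succ(Y).
Bind L := node(Y,node(true,Y,b),Y); no other remaining equation mentions L.
Decompose succ/1: cons(b,true) ≐ Y.
Bind Y := cons(b,true). Substituting into the earlier binding gives L := node(cons(b,true),node(true,cons(b,true),b),cons(b,true)).
MGU = { R := b, L := node(cons(b,true),node(true,cons(b,true),b),cons(b,true)), Y := cons(b,true) }, so Y := cons(b,true).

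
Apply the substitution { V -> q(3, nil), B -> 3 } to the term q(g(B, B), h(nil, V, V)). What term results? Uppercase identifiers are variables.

Replace each occurrence of V with q(3, nil).
Replace each occurrence of B with 3.
Result: q(g(3, 3), h(nil, q(3, nil), q(3, nil))).

q(g(3, 3), h(nil, q(3, nil), q(3, nil)))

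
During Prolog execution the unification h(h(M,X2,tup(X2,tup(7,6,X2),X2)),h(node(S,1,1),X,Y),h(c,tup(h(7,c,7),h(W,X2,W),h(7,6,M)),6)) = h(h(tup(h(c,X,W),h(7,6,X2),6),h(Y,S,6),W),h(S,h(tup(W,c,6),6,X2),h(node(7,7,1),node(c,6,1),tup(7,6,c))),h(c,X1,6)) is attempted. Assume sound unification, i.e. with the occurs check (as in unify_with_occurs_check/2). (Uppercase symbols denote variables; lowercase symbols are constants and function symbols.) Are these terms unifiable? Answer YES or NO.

Decompose h/3: h(M,X2,tup(X2,tup(7,6,X2),X2)) = h(tup(h(c,X,W),h(7,6,X2),6),h(Y,S,6),W),  h(node(S,1,1),X,Y) = h(S,h(tup(W,c,6),6,X2),h(node(7,7,1),node(c,6,1),tup(7,6,c))),  h(c,tup(h(7,c,7),h(W,X2,W),h(7,6,M)),6) = h(c,X1,6).
Decompose h/3: M = tup(h(c,X,W),h(7,6,X2),6),  X2 = h(Y,S,6),  tup(X2,tup(7,6,X2),X2) = W.
Bind M := tup(h(c,X,W),h(7,6,X2),6); substituting into the one remaining equation that mentions M gives: h(c,tup(h(7,c,7),h(W,X2,W),h(7,6,tup(h(c,X,W),h(7,6,X2),6))),6) = h(c,X1,6).
Bind X2 := h(Y,S,6); substituting into the remaining equations gives: tup(h(Y,S,6),tup(7,6,h(Y,S,6)),h(Y,S,6)) = W,  h(node(S,1,1),X,Y) = h(S,h(tup(W,c,6),6,h(Y,S,6)),h(node(7,7,1),node(c,6,1),tup(7,6,c))),  h(c,tup(h(7,c,7),h(W,h(Y,S,6),W),h(7,6,tup(h(c,X,W),h(7,6,h(Y,S,6)),6))),6) = h(c,X1,6). Substituting into the earlier binding gives M := tup(h(c,X,W),h(7,6,h(Y,S,6)),6).
Bind W := tup(h(Y,S,6),tup(7,6,h(Y,S,6)),h(Y,S,6)); substituting into the remaining equations gives: h(node(S,1,1),X,Y) = h(S,h(tup(tup(h(Y,S,6),tup(7,6,h(Y,S,6)),h(Y,S,6)),c,6),6,h(Y,S,6)),h(node(7,7,1),node(c,6,1),tup(7,6,c))),  h(c,tup(h(7,c,7),h(tup(h(Y,S,6),tup(7,6,h(Y,S,6)),h(Y,S,6)),h(Y,S,6),tup(h(Y,S,6),tup(7,6,h(Y,S,6)),h(Y,S,6))),h(7,6,tup(h(c,X,tup(h(Y,S,6),tup(7,6,h(Y,S,6)),h(Y,S,6))),h(7,6,h(Y,S,6)),6))),6) = h(c,X1,6). Substituting into the earlier binding gives M := tup(h(c,X,tup(h(Y,S,6),tup(7,6,h(Y,S,6)),h(Y,S,6))),h(7,6,h(Y,S,6)),6).
Decompose h/3: node(S,1,1) = S,  X = h(tup(tup(h(Y,S,6),tup(7,6,h(Y,S,6)),h(Y,S,6)),c,6),6,h(Y,S,6)),  Y = h(node(7,7,1),node(c,6,1),tup(7,6,c)).
Occurs check fails: S occurs in node(S,1,1); the equation S = node(S,1,1) has no finite solution.

NO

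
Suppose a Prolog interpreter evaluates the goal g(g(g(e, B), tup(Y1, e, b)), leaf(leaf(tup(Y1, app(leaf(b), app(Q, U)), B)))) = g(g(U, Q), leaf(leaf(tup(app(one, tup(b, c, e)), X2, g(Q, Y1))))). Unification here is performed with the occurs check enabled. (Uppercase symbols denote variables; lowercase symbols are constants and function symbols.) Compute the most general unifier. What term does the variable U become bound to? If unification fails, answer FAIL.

g(e, g(tup(app(one, tup(b, c, e)), e, b), app(one, tup(b, c, e))))

Decompose g/2: g(g(e, B), tup(Y1, e, b)) = g(U, Q),  leaf(leaf(tup(Y1, app(leaf(b), app(Q, U)), B))) = leaf(leaf(tup(app(one, tup(b, c, e)), X2, g(Q, Y1)))).
Decompose g/2: g(e, B) = U,  tup(Y1, e, b) = Q.
Bind U := g(e, B); substituting into the one remaining equation that mentions U gives: leaf(leaf(tup(Y1, app(leaf(b), app(Q, g(e, B))), B))) = leaf(leaf(tup(app(one, tup(b, c, e)), X2, g(Q, Y1)))).
Bind Q := tup(Y1, e, b); substituting into the remaining equation gives: leaf(leaf(tup(Y1, app(leaf(b), app(tup(Y1, e, b), g(e, B))), B))) = leaf(leaf(tup(app(one, tup(b, c, e)), X2, g(tup(Y1, e, b), Y1)))).
Decompose leaf/1: leaf(tup(Y1, app(leaf(b), app(tup(Y1, e, b), g(e, B))), B)) = leaf(tup(app(one, tup(b, c, e)), X2, g(tup(Y1, e, b), Y1))).
Decompose leaf/1: tup(Y1, app(leaf(b), app(tup(Y1, e, b), g(e, B))), B) = tup(app(one, tup(b, c, e)), X2, g(tup(Y1, e, b), Y1)).
Decompose tup/3: Y1 = app(one, tup(b, c, e)),  app(leaf(b), app(tup(Y1, e, b), g(e, B))) = X2,  B = g(tup(Y1, e, b), Y1).
Bind Y1 := app(one, tup(b, c, e)); substituting into the remaining equations gives: app(leaf(b), app(tup(app(one, tup(b, c, e)), e, b), g(e, B))) = X2,  B = g(tup(app(one, tup(b, c, e)), e, b), app(one, tup(b, c, e))). Substituting into the earlier binding gives Q := tup(app(one, tup(b, c, e)), e, b).
Bind X2 := app(leaf(b), app(tup(app(one, tup(b, c, e)), e, b), g(e, B))); no other remaining equation mentions X2.
Bind B := g(tup(app(one, tup(b, c, e)), e, b), app(one, tup(b, c, e))). Substituting into the earlier bindings gives U := g(e, g(tup(app(one, tup(b, c, e)), e, b), app(one, tup(b, c, e)))), X2 := app(leaf(b), app(tup(app(one, tup(b, c, e)), e, b), g(e, g(tup(app(one, tup(b, c, e)), e, b), app(one, tup(b, c, e)))))).
MGU = { U = g(e, g(tup(app(one, tup(b, c, e)), e, b), app(one, tup(b, c, e)))), Q = tup(app(one, tup(b, c, e)), e, b), Y1 = app(one, tup(b, c, e)), X2 = app(leaf(b), app(tup(app(one, tup(b, c, e)), e, b), g(e, g(tup(app(one, tup(b, c, e)), e, b), app(one, tup(b, c, e)))))), B = g(tup(app(one, tup(b, c, e)), e, b), app(one, tup(b, c, e))) }, so U = g(e, g(tup(app(one, tup(b, c, e)), e, b), app(one, tup(b, c, e)))).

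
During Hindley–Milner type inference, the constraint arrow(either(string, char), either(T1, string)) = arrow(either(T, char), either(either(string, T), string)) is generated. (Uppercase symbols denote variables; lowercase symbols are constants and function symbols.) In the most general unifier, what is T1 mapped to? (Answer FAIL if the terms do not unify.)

Decompose arrow/2: either(string, char) = either(T, char),  either(T1, string) = either(either(string, T), string).
Decompose either/2: string = T,  char = char.
Bind T := string; substituting into the one remaining equation that mentions T gives: either(T1, string) = either(either(string, string), string).
Delete trivial equation char = char.
Decompose either/2: T1 = either(string, string),  string = string.
Bind T1 := either(string, string); no other remaining equation mentions T1.
Delete trivial equation string = string.
MGU = { T ↦ string, T1 ↦ either(string, string) }, so T1 ↦ either(string, string).

either(string, string)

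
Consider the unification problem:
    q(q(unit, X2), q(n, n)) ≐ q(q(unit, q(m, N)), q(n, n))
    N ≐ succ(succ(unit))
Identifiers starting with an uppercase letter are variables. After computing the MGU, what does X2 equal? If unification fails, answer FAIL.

q(m, succ(succ(unit)))

Decompose q/2: q(unit, X2) ≐ q(unit, q(m, N)),  q(n, n) ≐ q(n, n).
Decompose q/2: unit ≐ unit,  X2 ≐ q(m, N).
Delete trivial equation unit ≐ unit.
Bind X2 := q(m, N); no other remaining equation mentions X2.
Delete trivial equation q(n, n) ≐ q(n, n).
Bind N := succ(succ(unit)). Substituting into the earlier binding gives X2 := q(m, succ(succ(unit))).
MGU = { X2 := q(m, succ(succ(unit))), N := succ(succ(unit)) }, so X2 := q(m, succ(succ(unit))).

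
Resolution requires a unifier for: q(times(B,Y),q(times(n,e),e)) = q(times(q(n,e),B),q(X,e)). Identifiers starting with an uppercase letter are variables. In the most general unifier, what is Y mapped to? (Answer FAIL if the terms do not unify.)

q(n,e)

Decompose q/2: times(B,Y) = times(q(n,e),B),  q(times(n,e),e) = q(X,e).
Decompose times/2: B = q(n,e),  Y = B.
Bind B := q(n,e); substituting into the one remaining equation that mentions B gives: Y = q(n,e).
Bind Y := q(n,e); no other remaining equation mentions Y.
Decompose q/2: times(n,e) = X,  e = e.
Bind X := times(n,e); no other remaining equation mentions X.
Delete trivial equation e = e.
MGU = { B -> q(n,e), Y -> q(n,e), X -> times(n,e) }, so Y -> q(n,e).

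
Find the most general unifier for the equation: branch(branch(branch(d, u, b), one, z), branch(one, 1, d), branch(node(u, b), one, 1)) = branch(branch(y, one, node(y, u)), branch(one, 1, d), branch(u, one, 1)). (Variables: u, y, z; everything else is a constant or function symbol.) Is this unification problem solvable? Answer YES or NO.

Decompose branch/3: branch(branch(d, u, b), one, z) = branch(y, one, node(y, u)),  branch(one, 1, d) = branch(one, 1, d),  branch(node(u, b), one, 1) = branch(u, one, 1).
Decompose branch/3: branch(d, u, b) = y,  one = one,  z = node(y, u).
Bind y := branch(d, u, b); substituting into the one remaining equation that mentions y gives: z = node(branch(d, u, b), u).
Delete trivial equation one = one.
Bind z := node(branch(d, u, b), u); no other remaining equation mentions z.
Delete trivial equation branch(one, 1, d) = branch(one, 1, d).
Decompose branch/3: node(u, b) = u,  one = one,  1 = 1.
Occurs check fails: u occurs in node(u, b); the equation u = node(u, b) has no finite solution.

NO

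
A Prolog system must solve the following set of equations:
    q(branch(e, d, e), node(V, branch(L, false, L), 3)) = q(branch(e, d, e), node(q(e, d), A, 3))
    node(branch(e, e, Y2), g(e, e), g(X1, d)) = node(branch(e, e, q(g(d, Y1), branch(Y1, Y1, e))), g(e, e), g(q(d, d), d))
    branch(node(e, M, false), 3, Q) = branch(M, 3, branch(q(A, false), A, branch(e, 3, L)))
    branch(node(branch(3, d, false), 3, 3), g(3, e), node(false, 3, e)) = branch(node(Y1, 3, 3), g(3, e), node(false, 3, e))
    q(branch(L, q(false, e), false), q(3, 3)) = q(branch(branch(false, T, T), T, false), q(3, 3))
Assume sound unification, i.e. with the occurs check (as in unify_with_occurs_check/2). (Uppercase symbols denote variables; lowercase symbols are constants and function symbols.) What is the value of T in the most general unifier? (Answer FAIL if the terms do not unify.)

FAIL

Decompose q/2: branch(e, d, e) = branch(e, d, e),  node(V, branch(L, false, L), 3) = node(q(e, d), A, 3).
Delete trivial equation branch(e, d, e) = branch(e, d, e).
Decompose node/3: V = q(e, d),  branch(L, false, L) = A,  3 = 3.
Bind V := q(e, d); no other remaining equation mentions V.
Bind A := branch(L, false, L); substituting into the one remaining equation that mentions A gives: branch(node(e, M, false), 3, Q) = branch(M, 3, branch(q(branch(L, false, L), false), branch(L, false, L), branch(e, 3, L))).
Delete trivial equation 3 = 3.
Decompose node/3: branch(e, e, Y2) = branch(e, e, q(g(d, Y1), branch(Y1, Y1, e))),  g(e, e) = g(e, e),  g(X1, d) = g(q(d, d), d).
Decompose branch/3: e = e,  e = e,  Y2 = q(g(d, Y1), branch(Y1, Y1, e)).
Delete trivial equation e = e.
Delete trivial equation e = e.
Bind Y2 := q(g(d, Y1), branch(Y1, Y1, e)); no other remaining equation mentions Y2.
Delete trivial equation g(e, e) = g(e, e).
Decompose g/2: X1 = q(d, d),  d = d.
Bind X1 := q(d, d); no other remaining equation mentions X1.
Delete trivial equation d = d.
Decompose branch/3: node(e, M, false) = M,  3 = 3,  Q = branch(q(branch(L, false, L), false), branch(L, false, L), branch(e, 3, L)).
Occurs check fails: M occurs in node(e, M, false); the equation M = node(e, M, false) has no finite solution.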